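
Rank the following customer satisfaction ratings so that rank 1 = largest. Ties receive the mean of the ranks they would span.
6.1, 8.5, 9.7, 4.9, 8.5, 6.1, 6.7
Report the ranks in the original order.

Sorted (descending): 9.7, 8.5, 8.5, 6.7, 6.1, 6.1, 4.9
The 2 values of 8.5 occupy positions 2–3 → average rank (2+3)/2 = 2.5.
The 2 values of 6.1 occupy positions 5–6 → average rank (5+6)/2 = 5.5.

5.5, 2.5, 1, 7, 2.5, 5.5, 4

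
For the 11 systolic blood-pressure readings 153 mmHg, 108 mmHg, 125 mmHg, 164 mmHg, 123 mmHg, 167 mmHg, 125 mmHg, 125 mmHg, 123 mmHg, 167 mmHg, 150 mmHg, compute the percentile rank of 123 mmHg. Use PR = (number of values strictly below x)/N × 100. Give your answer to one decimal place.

N = 11.
Strictly below 123: 1. Equal to 123: 2.
PR = 1/11 × 100 = 9.1

9.1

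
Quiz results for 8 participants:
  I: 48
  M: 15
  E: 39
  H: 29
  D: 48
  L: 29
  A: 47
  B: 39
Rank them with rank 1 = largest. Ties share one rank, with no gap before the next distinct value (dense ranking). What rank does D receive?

Sorted (descending): 48, 48, 47, 39, 39, 29, 29, 15
The 2 values of 48 share dense rank 1.
The 2 values of 39 share dense rank 3.
The 2 values of 29 share dense rank 4.
Remaining distinct values take the next consecutive integers.
D has value 48 → rank 1.

1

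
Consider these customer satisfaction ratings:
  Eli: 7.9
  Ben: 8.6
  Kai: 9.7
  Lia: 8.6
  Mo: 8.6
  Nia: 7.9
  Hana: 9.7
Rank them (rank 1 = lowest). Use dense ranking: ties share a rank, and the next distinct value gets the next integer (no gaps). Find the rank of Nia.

Sorted (ascending): 7.9, 7.9, 8.6, 8.6, 8.6, 9.7, 9.7
The 2 values of 7.9 share dense rank 1.
The 3 values of 8.6 share dense rank 2.
The 2 values of 9.7 share dense rank 3.
Nia has value 7.9 → rank 1.

1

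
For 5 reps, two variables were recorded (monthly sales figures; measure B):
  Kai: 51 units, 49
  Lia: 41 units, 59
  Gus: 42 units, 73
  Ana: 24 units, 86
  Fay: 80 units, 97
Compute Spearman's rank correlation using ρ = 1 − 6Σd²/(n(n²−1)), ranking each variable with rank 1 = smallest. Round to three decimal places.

0.100

Ranks of variable 1: 4, 2, 3, 1, 5
Ranks of variable 2: 1, 2, 3, 4, 5
d = r₁ − r₂: 3, 0, 0, -3, 0
d²: 9, 0, 0, 9, 0; Σd² = 18
ρ = 1 − 6·18/(5·24) = 1 − 108/120 = 0.100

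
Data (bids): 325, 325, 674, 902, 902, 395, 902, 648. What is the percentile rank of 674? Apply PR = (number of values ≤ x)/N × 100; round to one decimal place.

62.5

N = 8.
Strictly below 674: 4. Equal to 674: 1.
PR = 5/8 × 100 = 62.5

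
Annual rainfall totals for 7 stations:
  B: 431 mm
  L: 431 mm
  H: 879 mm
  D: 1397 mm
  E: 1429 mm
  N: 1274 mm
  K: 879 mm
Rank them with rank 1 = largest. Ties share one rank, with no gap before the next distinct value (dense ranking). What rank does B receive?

5

Sorted (descending): 1429, 1397, 1274, 879, 879, 431, 431
The 2 values of 879 share dense rank 4.
The 2 values of 431 share dense rank 5.
Remaining distinct values take the next consecutive integers.
B has value 431 mm → rank 5.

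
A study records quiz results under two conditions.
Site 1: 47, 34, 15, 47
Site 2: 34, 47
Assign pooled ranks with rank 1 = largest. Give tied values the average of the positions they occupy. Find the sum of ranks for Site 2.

6.5

Sorted (descending): 47, 47, 47, 34, 34, 15
The 3 values of 47 occupy positions 1–3 → average rank 2.
The 2 values of 34 occupy positions 4–5 → average rank (4+5)/2 = 4.5.
Site 2 values → pooled ranks: 34→4.5, 47→2
Rank sum = 4.5 + 2 = 6.5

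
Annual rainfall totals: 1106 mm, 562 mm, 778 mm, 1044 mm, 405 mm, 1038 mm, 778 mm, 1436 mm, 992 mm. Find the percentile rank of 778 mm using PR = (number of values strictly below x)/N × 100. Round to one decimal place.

N = 9.
Strictly below 778: 2. Equal to 778: 2.
PR = 2/9 × 100 = 22.2

22.2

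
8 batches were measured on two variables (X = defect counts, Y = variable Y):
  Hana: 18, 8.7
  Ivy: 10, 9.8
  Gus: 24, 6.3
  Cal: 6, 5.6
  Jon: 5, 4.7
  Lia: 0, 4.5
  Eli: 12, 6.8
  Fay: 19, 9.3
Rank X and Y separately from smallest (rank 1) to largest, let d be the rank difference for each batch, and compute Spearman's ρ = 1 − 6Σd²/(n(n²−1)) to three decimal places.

0.619

Ranks of variable 1: 6, 4, 8, 3, 2, 1, 5, 7
Ranks of variable 2: 6, 8, 4, 3, 2, 1, 5, 7
d = r₁ − r₂: 0, -4, 4, 0, 0, 0, 0, 0
d²: 0, 16, 16, 0, 0, 0, 0, 0; Σd² = 32
ρ = 1 − 6·32/(8·63) = 1 − 192/504 = 0.619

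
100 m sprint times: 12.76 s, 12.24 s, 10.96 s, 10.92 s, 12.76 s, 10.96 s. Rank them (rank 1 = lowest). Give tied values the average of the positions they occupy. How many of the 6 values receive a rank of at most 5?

4

Sorted (ascending): 10.92, 10.96, 10.96, 12.24, 12.76, 12.76
The 2 values of 10.96 occupy positions 2–3 → average rank (2+3)/2 = 2.5.
The 2 values of 12.76 occupy positions 5–6 → average rank (5+6)/2 = 5.5.
Ranks ≤ 5: {1, 2.5, 2.5, 4} → 4 values.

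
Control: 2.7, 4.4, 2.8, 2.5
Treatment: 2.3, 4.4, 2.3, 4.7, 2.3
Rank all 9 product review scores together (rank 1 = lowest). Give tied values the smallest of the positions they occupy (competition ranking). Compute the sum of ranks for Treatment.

19

Sorted (ascending): 2.3, 2.3, 2.3, 2.5, 2.7, 2.8, 4.4, 4.4, 4.7
The 3 values of 2.3 occupy positions 1–3 → each gets rank 1.
The 2 values of 4.4 occupy positions 7–8 → each gets rank 7.
Treatment values → pooled ranks: 2.3→1, 4.4→7, 2.3→1, 4.7→9, 2.3→1
Rank sum = 1 + 7 + 1 + 9 + 1 = 19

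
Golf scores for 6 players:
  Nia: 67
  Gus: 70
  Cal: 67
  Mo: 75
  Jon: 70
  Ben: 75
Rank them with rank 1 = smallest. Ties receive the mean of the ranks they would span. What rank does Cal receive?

1.5

Sorted (ascending): 67, 67, 70, 70, 75, 75
The 2 values of 67 occupy positions 1–2 → average rank (1+2)/2 = 1.5.
The 2 values of 70 occupy positions 3–4 → average rank (3+4)/2 = 3.5.
The 2 values of 75 occupy positions 5–6 → average rank (5+6)/2 = 5.5.
Cal has value 67 → rank 1.5.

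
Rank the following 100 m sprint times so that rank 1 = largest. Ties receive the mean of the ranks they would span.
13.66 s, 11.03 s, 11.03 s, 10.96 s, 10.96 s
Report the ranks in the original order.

Sorted (descending): 13.66, 11.03, 11.03, 10.96, 10.96
The 2 values of 11.03 occupy positions 2–3 → average rank (2+3)/2 = 2.5.
The 2 values of 10.96 occupy positions 4–5 → average rank (4+5)/2 = 4.5.

1, 2.5, 2.5, 4.5, 4.5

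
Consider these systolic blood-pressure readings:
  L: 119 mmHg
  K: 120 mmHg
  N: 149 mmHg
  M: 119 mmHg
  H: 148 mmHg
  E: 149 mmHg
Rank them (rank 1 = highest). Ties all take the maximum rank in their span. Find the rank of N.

2

Sorted (descending): 149, 149, 148, 120, 119, 119
The 2 values of 149 occupy positions 1–2 → each gets rank 2.
The 2 values of 119 occupy positions 5–6 → each gets rank 6.
N has value 149 mmHg → rank 2.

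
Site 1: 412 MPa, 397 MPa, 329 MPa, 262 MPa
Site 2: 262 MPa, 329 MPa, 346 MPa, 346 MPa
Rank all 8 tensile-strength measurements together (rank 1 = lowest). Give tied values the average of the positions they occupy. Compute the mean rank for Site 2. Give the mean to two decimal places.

Sorted (ascending): 262, 262, 329, 329, 346, 346, 397, 412
The 2 values of 262 occupy positions 1–2 → average rank (1+2)/2 = 1.5.
The 2 values of 329 occupy positions 3–4 → average rank (3+4)/2 = 3.5.
The 2 values of 346 occupy positions 5–6 → average rank (5+6)/2 = 5.5.
Site 2 values → pooled ranks: 262→1.5, 329→3.5, 346→5.5, 346→5.5
Mean rank = (1.5 + 3.5 + 5.5 + 5.5) / 4 = 4.00

4.00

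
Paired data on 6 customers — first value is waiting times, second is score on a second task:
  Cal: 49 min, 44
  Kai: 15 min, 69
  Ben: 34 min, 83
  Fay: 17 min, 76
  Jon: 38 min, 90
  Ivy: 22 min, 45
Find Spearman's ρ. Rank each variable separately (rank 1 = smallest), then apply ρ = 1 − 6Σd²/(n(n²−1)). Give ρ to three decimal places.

-0.029

Ranks of variable 1: 6, 1, 4, 2, 5, 3
Ranks of variable 2: 1, 3, 5, 4, 6, 2
d = r₁ − r₂: 5, -2, -1, -2, -1, 1
d²: 25, 4, 1, 4, 1, 1; Σd² = 36
ρ = 1 − 6·36/(6·35) = 1 − 216/210 = -0.029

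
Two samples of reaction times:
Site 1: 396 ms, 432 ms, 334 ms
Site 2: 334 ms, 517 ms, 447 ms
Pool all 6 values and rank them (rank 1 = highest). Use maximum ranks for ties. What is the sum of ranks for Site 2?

Sorted (descending): 517, 447, 432, 396, 334, 334
The 2 values of 334 occupy positions 5–6 → each gets rank 6.
Site 2 values → pooled ranks: 334→6, 517→1, 447→2
Rank sum = 6 + 1 + 2 = 9

9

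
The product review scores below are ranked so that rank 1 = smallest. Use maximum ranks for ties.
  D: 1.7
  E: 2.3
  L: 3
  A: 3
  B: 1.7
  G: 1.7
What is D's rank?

3

Sorted (ascending): 1.7, 1.7, 1.7, 2.3, 3, 3
The 3 values of 1.7 occupy positions 1–3 → each gets rank 3.
The 2 values of 3 occupy positions 5–6 → each gets rank 6.
D has value 1.7 → rank 3.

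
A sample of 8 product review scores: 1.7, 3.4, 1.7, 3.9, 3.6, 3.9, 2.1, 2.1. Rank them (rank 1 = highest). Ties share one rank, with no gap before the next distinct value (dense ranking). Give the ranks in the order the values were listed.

Sorted (descending): 3.9, 3.9, 3.6, 3.4, 2.1, 2.1, 1.7, 1.7
The 2 values of 3.9 share dense rank 1.
The 2 values of 2.1 share dense rank 4.
The 2 values of 1.7 share dense rank 5.
Remaining distinct values take the next consecutive integers.

5, 3, 5, 1, 2, 1, 4, 4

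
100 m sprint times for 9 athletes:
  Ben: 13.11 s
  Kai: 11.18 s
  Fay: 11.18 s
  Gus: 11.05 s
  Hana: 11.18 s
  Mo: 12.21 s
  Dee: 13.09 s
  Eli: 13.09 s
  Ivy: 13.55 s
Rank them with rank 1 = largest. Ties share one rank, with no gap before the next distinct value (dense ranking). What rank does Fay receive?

5

Sorted (descending): 13.55, 13.11, 13.09, 13.09, 12.21, 11.18, 11.18, 11.18, 11.05
The 2 values of 13.09 share dense rank 3.
The 3 values of 11.18 share dense rank 5.
Remaining distinct values take the next consecutive integers.
Fay has value 11.18 s → rank 5.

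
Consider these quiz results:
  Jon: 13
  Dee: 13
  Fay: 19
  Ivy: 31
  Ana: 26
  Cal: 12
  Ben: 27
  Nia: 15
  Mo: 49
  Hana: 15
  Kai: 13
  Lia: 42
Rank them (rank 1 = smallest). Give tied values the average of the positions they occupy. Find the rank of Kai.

3

Sorted (ascending): 12, 13, 13, 13, 15, 15, 19, 26, 27, 31, 42, 49
The 3 values of 13 occupy positions 2–4 → average rank 3.
The 2 values of 15 occupy positions 5–6 → average rank (5+6)/2 = 5.5.
Kai has value 13 → rank 3.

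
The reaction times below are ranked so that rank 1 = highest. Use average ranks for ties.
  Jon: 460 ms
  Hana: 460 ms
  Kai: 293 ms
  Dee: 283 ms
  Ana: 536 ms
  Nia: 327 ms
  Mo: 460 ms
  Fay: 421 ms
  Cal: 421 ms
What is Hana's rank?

3

Sorted (descending): 536, 460, 460, 460, 421, 421, 327, 293, 283
The 3 values of 460 occupy positions 2–4 → average rank 3.
The 2 values of 421 occupy positions 5–6 → average rank (5+6)/2 = 5.5.
Hana has value 460 ms → rank 3.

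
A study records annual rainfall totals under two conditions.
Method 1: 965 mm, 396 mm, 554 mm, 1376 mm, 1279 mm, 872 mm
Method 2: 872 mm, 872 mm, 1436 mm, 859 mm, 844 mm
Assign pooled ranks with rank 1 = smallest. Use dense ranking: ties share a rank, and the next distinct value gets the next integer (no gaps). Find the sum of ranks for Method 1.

Sorted (ascending): 396, 554, 844, 859, 872, 872, 872, 965, 1279, 1376, 1436
The 3 values of 872 share dense rank 5.
Remaining distinct values take the next consecutive integers.
Method 1 values → pooled ranks: 965→6, 396→1, 554→2, 1376→8, 1279→7, 872→5
Rank sum = 6 + 1 + 2 + 8 + 7 + 5 = 29

29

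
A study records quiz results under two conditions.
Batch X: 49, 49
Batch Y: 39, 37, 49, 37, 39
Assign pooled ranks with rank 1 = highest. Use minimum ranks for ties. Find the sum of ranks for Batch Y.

Sorted (descending): 49, 49, 49, 39, 39, 37, 37
The 3 values of 49 occupy positions 1–3 → each gets rank 1.
The 2 values of 39 occupy positions 4–5 → each gets rank 4.
The 2 values of 37 occupy positions 6–7 → each gets rank 6.
Batch Y values → pooled ranks: 39→4, 37→6, 49→1, 37→6, 39→4
Rank sum = 4 + 6 + 1 + 6 + 4 = 21

21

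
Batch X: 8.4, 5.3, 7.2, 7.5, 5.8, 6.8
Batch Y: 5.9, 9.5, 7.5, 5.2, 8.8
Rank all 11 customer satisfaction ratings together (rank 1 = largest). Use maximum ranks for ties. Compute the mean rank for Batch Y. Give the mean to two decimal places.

Sorted (descending): 9.5, 8.8, 8.4, 7.5, 7.5, 7.2, 6.8, 5.9, 5.8, 5.3, 5.2
The 2 values of 7.5 occupy positions 4–5 → each gets rank 5.
Batch Y values → pooled ranks: 5.9→8, 9.5→1, 7.5→5, 5.2→11, 8.8→2
Mean rank = (8 + 1 + 5 + 11 + 2) / 5 = 5.40

5.40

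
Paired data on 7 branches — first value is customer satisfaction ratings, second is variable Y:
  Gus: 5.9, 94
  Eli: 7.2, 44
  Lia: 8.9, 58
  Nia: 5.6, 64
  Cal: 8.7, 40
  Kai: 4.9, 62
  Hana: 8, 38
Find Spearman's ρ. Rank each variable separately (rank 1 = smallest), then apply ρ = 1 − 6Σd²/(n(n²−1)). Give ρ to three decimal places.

-0.607

Ranks of variable 1: 3, 4, 7, 2, 6, 1, 5
Ranks of variable 2: 7, 3, 4, 6, 2, 5, 1
d = r₁ − r₂: -4, 1, 3, -4, 4, -4, 4
d²: 16, 1, 9, 16, 16, 16, 16; Σd² = 90
ρ = 1 − 6·90/(7·48) = 1 − 540/336 = -0.607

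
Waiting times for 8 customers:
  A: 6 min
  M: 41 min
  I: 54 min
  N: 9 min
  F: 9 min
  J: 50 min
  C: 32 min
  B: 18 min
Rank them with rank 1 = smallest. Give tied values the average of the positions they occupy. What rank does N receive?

2.5

Sorted (ascending): 6, 9, 9, 18, 32, 41, 50, 54
The 2 values of 9 occupy positions 2–3 → average rank (2+3)/2 = 2.5.
N has value 9 min → rank 2.5.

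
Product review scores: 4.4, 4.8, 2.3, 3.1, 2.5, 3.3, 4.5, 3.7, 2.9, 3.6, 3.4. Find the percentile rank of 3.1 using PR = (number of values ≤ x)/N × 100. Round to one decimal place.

N = 11.
Strictly below 3.1: 3. Equal to 3.1: 1.
PR = 4/11 × 100 = 36.4

36.4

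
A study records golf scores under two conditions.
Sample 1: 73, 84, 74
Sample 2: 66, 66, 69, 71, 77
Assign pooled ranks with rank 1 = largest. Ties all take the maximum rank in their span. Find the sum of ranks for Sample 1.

8

Sorted (descending): 84, 77, 74, 73, 71, 69, 66, 66
The 2 values of 66 occupy positions 7–8 → each gets rank 8.
Sample 1 values → pooled ranks: 73→4, 84→1, 74→3
Rank sum = 4 + 1 + 3 = 8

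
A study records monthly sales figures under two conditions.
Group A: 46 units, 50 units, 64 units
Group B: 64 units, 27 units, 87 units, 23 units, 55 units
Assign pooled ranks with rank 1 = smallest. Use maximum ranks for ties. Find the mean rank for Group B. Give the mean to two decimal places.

4.60

Sorted (ascending): 23, 27, 46, 50, 55, 64, 64, 87
The 2 values of 64 occupy positions 6–7 → each gets rank 7.
Group B values → pooled ranks: 64→7, 27→2, 87→8, 23→1, 55→5
Mean rank = (7 + 2 + 8 + 1 + 5) / 5 = 4.60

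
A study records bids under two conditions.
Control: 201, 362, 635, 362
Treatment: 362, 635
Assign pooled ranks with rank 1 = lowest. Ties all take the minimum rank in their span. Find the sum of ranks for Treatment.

Sorted (ascending): 201, 362, 362, 362, 635, 635
The 3 values of 362 occupy positions 2–4 → each gets rank 2.
The 2 values of 635 occupy positions 5–6 → each gets rank 5.
Treatment values → pooled ranks: 362→2, 635→5
Rank sum = 2 + 5 = 7

7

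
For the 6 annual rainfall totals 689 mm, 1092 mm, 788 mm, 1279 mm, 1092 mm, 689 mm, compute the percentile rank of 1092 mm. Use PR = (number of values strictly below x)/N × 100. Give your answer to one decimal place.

50.0

N = 6.
Strictly below 1092: 3. Equal to 1092: 2.
PR = 3/6 × 100 = 50.0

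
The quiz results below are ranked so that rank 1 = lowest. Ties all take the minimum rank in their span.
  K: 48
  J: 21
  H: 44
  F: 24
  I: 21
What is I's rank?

1

Sorted (ascending): 21, 21, 24, 44, 48
The 2 values of 21 occupy positions 1–2 → each gets rank 1.
I has value 21 → rank 1.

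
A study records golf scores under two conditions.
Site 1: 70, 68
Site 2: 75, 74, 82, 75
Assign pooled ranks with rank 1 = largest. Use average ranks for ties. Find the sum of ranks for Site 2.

10

Sorted (descending): 82, 75, 75, 74, 70, 68
The 2 values of 75 occupy positions 2–3 → average rank (2+3)/2 = 2.5.
Site 2 values → pooled ranks: 75→2.5, 74→4, 82→1, 75→2.5
Rank sum = 2.5 + 4 + 1 + 2.5 = 10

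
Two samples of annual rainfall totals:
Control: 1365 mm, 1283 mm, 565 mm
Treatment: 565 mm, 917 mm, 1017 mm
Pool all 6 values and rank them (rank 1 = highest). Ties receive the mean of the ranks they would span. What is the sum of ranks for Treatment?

Sorted (descending): 1365, 1283, 1017, 917, 565, 565
The 2 values of 565 occupy positions 5–6 → average rank (5+6)/2 = 5.5.
Treatment values → pooled ranks: 565→5.5, 917→4, 1017→3
Rank sum = 5.5 + 4 + 3 = 12.5

12.5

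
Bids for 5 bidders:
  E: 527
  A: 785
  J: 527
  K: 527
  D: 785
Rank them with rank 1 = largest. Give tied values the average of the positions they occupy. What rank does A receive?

Sorted (descending): 785, 785, 527, 527, 527
The 2 values of 785 occupy positions 1–2 → average rank (1+2)/2 = 1.5.
The 3 values of 527 occupy positions 3–5 → average rank 4.
A has value 785 → rank 1.5.

1.5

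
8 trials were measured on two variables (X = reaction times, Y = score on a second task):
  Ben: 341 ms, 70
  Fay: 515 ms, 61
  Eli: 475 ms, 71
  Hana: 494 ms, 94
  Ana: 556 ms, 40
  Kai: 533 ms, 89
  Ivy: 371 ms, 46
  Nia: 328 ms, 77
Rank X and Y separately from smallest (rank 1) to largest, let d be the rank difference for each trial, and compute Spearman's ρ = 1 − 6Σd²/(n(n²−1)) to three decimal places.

-0.167

Ranks of variable 1: 2, 6, 4, 5, 8, 7, 3, 1
Ranks of variable 2: 4, 3, 5, 8, 1, 7, 2, 6
d = r₁ − r₂: -2, 3, -1, -3, 7, 0, 1, -5
d²: 4, 9, 1, 9, 49, 0, 1, 25; Σd² = 98
ρ = 1 − 6·98/(8·63) = 1 − 588/504 = -0.167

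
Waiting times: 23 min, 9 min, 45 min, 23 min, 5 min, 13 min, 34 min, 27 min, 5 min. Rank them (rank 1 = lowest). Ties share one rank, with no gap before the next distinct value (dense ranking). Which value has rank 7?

Sorted (ascending): 5, 5, 9, 13, 23, 23, 27, 34, 45
The 2 values of 5 share dense rank 1.
The 2 values of 23 share dense rank 4.
Remaining distinct values take the next consecutive integers.
Rank 7 → value 45.

45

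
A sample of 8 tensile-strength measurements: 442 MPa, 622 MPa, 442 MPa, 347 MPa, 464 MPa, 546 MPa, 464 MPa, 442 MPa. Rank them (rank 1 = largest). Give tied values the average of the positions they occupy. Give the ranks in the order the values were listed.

Sorted (descending): 622, 546, 464, 464, 442, 442, 442, 347
The 2 values of 464 occupy positions 3–4 → average rank (3+4)/2 = 3.5.
The 3 values of 442 occupy positions 5–7 → average rank 6.

6, 1, 6, 8, 3.5, 2, 3.5, 6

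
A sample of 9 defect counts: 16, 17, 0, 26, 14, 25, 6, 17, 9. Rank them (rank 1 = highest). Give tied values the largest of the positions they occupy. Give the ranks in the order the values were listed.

5, 4, 9, 1, 6, 2, 8, 4, 7

Sorted (descending): 26, 25, 17, 17, 16, 14, 9, 6, 0
The 2 values of 17 occupy positions 3–4 → each gets rank 4.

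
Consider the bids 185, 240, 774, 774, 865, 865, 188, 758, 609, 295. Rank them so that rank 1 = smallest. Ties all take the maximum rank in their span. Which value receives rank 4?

Sorted (ascending): 185, 188, 240, 295, 609, 758, 774, 774, 865, 865
The 2 values of 774 occupy positions 7–8 → each gets rank 8.
The 2 values of 865 occupy positions 9–10 → each gets rank 10.
Rank 4 → value 295.

295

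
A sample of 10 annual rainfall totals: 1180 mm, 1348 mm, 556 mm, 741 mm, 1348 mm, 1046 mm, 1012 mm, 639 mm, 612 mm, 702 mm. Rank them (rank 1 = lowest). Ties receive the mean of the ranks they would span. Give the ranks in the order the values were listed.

8, 9.5, 1, 5, 9.5, 7, 6, 3, 2, 4

Sorted (ascending): 556, 612, 639, 702, 741, 1012, 1046, 1180, 1348, 1348
The 2 values of 1348 occupy positions 9–10 → average rank (9+10)/2 = 9.5.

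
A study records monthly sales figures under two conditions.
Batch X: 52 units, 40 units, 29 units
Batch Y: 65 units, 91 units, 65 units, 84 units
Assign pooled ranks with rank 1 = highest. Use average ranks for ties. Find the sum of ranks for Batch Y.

Sorted (descending): 91, 84, 65, 65, 52, 40, 29
The 2 values of 65 occupy positions 3–4 → average rank (3+4)/2 = 3.5.
Batch Y values → pooled ranks: 65→3.5, 91→1, 65→3.5, 84→2
Rank sum = 3.5 + 1 + 3.5 + 2 = 10

10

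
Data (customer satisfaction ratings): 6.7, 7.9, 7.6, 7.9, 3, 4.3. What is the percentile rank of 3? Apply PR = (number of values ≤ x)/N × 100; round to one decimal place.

16.7

N = 6.
Strictly below 3: 0. Equal to 3: 1.
PR = 1/6 × 100 = 16.7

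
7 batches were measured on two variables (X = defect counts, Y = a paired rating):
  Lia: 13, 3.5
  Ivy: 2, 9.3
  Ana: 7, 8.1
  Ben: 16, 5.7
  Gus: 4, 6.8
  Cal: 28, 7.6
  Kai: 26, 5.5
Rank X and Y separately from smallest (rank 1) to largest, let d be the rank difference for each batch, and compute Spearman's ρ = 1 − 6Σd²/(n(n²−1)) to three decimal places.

Ranks of variable 1: 4, 1, 3, 5, 2, 7, 6
Ranks of variable 2: 1, 7, 6, 3, 4, 5, 2
d = r₁ − r₂: 3, -6, -3, 2, -2, 2, 4
d²: 9, 36, 9, 4, 4, 4, 16; Σd² = 82
ρ = 1 − 6·82/(7·48) = 1 − 492/336 = -0.464

-0.464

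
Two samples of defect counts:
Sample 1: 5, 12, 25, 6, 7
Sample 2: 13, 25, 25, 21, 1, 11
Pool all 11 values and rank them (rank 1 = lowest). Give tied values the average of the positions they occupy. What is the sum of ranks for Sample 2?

41

Sorted (ascending): 1, 5, 6, 7, 11, 12, 13, 21, 25, 25, 25
The 3 values of 25 occupy positions 9–11 → average rank 10.
Sample 2 values → pooled ranks: 13→7, 25→10, 25→10, 21→8, 1→1, 11→5
Rank sum = 7 + 10 + 10 + 8 + 1 + 5 = 41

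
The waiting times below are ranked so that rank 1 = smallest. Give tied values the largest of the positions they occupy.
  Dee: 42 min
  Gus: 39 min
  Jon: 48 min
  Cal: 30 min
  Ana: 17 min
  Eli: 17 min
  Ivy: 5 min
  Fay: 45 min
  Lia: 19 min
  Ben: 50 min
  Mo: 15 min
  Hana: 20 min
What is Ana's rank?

4

Sorted (ascending): 5, 15, 17, 17, 19, 20, 30, 39, 42, 45, 48, 50
The 2 values of 17 occupy positions 3–4 → each gets rank 4.
Ana has value 17 min → rank 4.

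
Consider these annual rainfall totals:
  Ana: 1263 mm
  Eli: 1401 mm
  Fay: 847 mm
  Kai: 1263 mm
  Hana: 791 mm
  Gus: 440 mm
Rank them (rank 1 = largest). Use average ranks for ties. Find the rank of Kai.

Sorted (descending): 1401, 1263, 1263, 847, 791, 440
The 2 values of 1263 occupy positions 2–3 → average rank (2+3)/2 = 2.5.
Kai has value 1263 mm → rank 2.5.

2.5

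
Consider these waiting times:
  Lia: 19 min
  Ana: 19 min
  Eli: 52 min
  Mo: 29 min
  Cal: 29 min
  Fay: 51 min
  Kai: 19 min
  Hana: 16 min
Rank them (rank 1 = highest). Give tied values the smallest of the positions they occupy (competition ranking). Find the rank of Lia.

5

Sorted (descending): 52, 51, 29, 29, 19, 19, 19, 16
The 2 values of 29 occupy positions 3–4 → each gets rank 3.
The 3 values of 19 occupy positions 5–7 → each gets rank 5.
Lia has value 19 min → rank 5.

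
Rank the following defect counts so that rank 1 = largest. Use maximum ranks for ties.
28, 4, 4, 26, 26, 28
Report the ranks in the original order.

Sorted (descending): 28, 28, 26, 26, 4, 4
The 2 values of 28 occupy positions 1–2 → each gets rank 2.
The 2 values of 26 occupy positions 3–4 → each gets rank 4.
The 2 values of 4 occupy positions 5–6 → each gets rank 6.

2, 6, 6, 4, 4, 2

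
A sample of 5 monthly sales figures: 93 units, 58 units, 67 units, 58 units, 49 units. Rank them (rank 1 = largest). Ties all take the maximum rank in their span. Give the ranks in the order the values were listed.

Sorted (descending): 93, 67, 58, 58, 49
The 2 values of 58 occupy positions 3–4 → each gets rank 4.

1, 4, 2, 4, 5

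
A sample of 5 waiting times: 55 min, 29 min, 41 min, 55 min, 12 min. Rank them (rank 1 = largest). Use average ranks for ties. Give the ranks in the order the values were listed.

1.5, 4, 3, 1.5, 5

Sorted (descending): 55, 55, 41, 29, 12
The 2 values of 55 occupy positions 1–2 → average rank (1+2)/2 = 1.5.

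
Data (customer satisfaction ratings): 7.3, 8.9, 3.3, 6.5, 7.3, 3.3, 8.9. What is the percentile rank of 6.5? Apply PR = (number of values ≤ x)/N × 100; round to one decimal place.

N = 7.
Strictly below 6.5: 2. Equal to 6.5: 1.
PR = 3/7 × 100 = 42.9

42.9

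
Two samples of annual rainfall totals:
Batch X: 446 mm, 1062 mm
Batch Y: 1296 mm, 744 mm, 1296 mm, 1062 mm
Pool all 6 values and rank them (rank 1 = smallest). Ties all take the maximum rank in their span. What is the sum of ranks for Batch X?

5

Sorted (ascending): 446, 744, 1062, 1062, 1296, 1296
The 2 values of 1062 occupy positions 3–4 → each gets rank 4.
The 2 values of 1296 occupy positions 5–6 → each gets rank 6.
Batch X values → pooled ranks: 446→1, 1062→4
Rank sum = 1 + 4 = 5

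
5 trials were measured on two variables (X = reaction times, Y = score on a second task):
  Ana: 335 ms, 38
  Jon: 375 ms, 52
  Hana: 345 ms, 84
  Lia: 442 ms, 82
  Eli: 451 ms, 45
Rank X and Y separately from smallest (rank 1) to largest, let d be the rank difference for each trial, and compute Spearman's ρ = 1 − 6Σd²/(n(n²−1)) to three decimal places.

0.100

Ranks of variable 1: 1, 3, 2, 4, 5
Ranks of variable 2: 1, 3, 5, 4, 2
d = r₁ − r₂: 0, 0, -3, 0, 3
d²: 0, 0, 9, 0, 9; Σd² = 18
ρ = 1 − 6·18/(5·24) = 1 − 108/120 = 0.100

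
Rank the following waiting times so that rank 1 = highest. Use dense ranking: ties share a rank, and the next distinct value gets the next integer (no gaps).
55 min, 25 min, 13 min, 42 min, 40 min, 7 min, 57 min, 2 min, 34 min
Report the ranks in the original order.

Sorted (descending): 57, 55, 42, 40, 34, 25, 13, 7, 2
No ties — each value takes its position as its rank.

2, 6, 7, 3, 4, 8, 1, 9, 5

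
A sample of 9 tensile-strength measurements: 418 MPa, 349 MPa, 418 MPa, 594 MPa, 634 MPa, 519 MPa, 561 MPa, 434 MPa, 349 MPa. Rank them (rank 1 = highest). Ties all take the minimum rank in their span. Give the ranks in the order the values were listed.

Sorted (descending): 634, 594, 561, 519, 434, 418, 418, 349, 349
The 2 values of 418 occupy positions 6–7 → each gets rank 6.
The 2 values of 349 occupy positions 8–9 → each gets rank 8.

6, 8, 6, 2, 1, 4, 3, 5, 8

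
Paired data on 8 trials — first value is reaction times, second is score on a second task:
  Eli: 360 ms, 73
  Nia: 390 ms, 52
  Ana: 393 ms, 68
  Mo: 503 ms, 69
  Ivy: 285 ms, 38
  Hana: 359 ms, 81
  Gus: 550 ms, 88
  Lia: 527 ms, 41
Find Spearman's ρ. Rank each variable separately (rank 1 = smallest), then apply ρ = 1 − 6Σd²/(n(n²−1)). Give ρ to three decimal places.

Ranks of variable 1: 3, 4, 5, 6, 1, 2, 8, 7
Ranks of variable 2: 6, 3, 4, 5, 1, 7, 8, 2
d = r₁ − r₂: -3, 1, 1, 1, 0, -5, 0, 5
d²: 9, 1, 1, 1, 0, 25, 0, 25; Σd² = 62
ρ = 1 − 6·62/(8·63) = 1 − 372/504 = 0.262

0.262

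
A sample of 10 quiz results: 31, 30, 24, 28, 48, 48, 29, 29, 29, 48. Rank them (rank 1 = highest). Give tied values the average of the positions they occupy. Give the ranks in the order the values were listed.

Sorted (descending): 48, 48, 48, 31, 30, 29, 29, 29, 28, 24
The 3 values of 48 occupy positions 1–3 → average rank 2.
The 3 values of 29 occupy positions 6–8 → average rank 7.

4, 5, 10, 9, 2, 2, 7, 7, 7, 2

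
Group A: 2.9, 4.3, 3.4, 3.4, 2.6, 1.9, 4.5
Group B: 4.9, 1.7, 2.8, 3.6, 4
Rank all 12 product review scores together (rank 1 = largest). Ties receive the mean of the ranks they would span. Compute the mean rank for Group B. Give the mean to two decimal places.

6.20

Sorted (descending): 4.9, 4.5, 4.3, 4, 3.6, 3.4, 3.4, 2.9, 2.8, 2.6, 1.9, 1.7
The 2 values of 3.4 occupy positions 6–7 → average rank (6+7)/2 = 6.5.
Group B values → pooled ranks: 4.9→1, 1.7→12, 2.8→9, 3.6→5, 4→4
Mean rank = (1 + 12 + 9 + 5 + 4) / 5 = 6.20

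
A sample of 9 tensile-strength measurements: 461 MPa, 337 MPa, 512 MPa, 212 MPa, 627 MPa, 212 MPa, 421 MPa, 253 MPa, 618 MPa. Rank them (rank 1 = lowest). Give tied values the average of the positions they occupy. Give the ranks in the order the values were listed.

Sorted (ascending): 212, 212, 253, 337, 421, 461, 512, 618, 627
The 2 values of 212 occupy positions 1–2 → average rank (1+2)/2 = 1.5.

6, 4, 7, 1.5, 9, 1.5, 5, 3, 8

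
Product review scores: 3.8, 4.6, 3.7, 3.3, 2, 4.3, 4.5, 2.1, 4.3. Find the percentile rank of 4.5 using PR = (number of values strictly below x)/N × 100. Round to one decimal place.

77.8

N = 9.
Strictly below 4.5: 7. Equal to 4.5: 1.
PR = 7/9 × 100 = 77.8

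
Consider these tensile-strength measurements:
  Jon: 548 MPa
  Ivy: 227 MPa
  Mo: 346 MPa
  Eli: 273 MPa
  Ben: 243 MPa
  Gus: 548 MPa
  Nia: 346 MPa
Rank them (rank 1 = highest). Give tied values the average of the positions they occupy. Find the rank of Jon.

1.5

Sorted (descending): 548, 548, 346, 346, 273, 243, 227
The 2 values of 548 occupy positions 1–2 → average rank (1+2)/2 = 1.5.
The 2 values of 346 occupy positions 3–4 → average rank (3+4)/2 = 3.5.
Jon has value 548 MPa → rank 1.5.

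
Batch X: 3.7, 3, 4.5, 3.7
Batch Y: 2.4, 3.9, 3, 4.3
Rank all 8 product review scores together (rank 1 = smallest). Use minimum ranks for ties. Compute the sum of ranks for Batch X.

18

Sorted (ascending): 2.4, 3, 3, 3.7, 3.7, 3.9, 4.3, 4.5
The 2 values of 3 occupy positions 2–3 → each gets rank 2.
The 2 values of 3.7 occupy positions 4–5 → each gets rank 4.
Batch X values → pooled ranks: 3.7→4, 3→2, 4.5→8, 3.7→4
Rank sum = 4 + 2 + 8 + 4 = 18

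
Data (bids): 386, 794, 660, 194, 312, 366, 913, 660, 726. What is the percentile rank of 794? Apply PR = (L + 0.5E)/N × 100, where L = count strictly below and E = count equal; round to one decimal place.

N = 9.
Strictly below 794: 7. Equal to 794: 1.
PR = (7 + 0.5·1)/9 × 100 = 83.3

83.3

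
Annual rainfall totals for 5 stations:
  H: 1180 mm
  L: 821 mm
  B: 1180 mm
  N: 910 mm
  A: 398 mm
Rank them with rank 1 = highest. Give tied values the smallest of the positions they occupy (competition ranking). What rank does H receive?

1

Sorted (descending): 1180, 1180, 910, 821, 398
The 2 values of 1180 occupy positions 1–2 → each gets rank 1.
H has value 1180 mm → rank 1.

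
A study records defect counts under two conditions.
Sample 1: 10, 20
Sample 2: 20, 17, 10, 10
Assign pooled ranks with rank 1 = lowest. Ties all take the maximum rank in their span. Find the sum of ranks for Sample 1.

Sorted (ascending): 10, 10, 10, 17, 20, 20
The 3 values of 10 occupy positions 1–3 → each gets rank 3.
The 2 values of 20 occupy positions 5–6 → each gets rank 6.
Sample 1 values → pooled ranks: 10→3, 20→6
Rank sum = 3 + 6 = 9

9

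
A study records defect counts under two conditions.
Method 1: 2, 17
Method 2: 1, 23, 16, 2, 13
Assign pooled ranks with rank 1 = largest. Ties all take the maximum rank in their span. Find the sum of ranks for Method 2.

Sorted (descending): 23, 17, 16, 13, 2, 2, 1
The 2 values of 2 occupy positions 5–6 → each gets rank 6.
Method 2 values → pooled ranks: 1→7, 23→1, 16→3, 2→6, 13→4
Rank sum = 7 + 1 + 3 + 6 + 4 = 21

21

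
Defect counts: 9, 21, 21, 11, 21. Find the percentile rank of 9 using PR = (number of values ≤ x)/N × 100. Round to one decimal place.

N = 5.
Strictly below 9: 0. Equal to 9: 1.
PR = 1/5 × 100 = 20.0

20.0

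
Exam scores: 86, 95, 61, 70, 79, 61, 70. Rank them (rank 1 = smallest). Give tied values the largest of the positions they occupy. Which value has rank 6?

Sorted (ascending): 61, 61, 70, 70, 79, 86, 95
The 2 values of 61 occupy positions 1–2 → each gets rank 2.
The 2 values of 70 occupy positions 3–4 → each gets rank 4.
Rank 6 → value 86.

86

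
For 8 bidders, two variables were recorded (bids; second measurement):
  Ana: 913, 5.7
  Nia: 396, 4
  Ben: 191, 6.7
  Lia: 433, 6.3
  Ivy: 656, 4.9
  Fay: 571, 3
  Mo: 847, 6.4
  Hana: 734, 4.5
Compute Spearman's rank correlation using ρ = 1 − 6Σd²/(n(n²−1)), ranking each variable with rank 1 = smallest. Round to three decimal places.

Ranks of variable 1: 8, 2, 1, 3, 5, 4, 7, 6
Ranks of variable 2: 5, 2, 8, 6, 4, 1, 7, 3
d = r₁ − r₂: 3, 0, -7, -3, 1, 3, 0, 3
d²: 9, 0, 49, 9, 1, 9, 0, 9; Σd² = 86
ρ = 1 − 6·86/(8·63) = 1 − 516/504 = -0.024

-0.024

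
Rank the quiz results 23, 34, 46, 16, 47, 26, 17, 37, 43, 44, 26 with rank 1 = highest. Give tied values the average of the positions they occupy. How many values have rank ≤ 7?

6

Sorted (descending): 47, 46, 44, 43, 37, 34, 26, 26, 23, 17, 16
The 2 values of 26 occupy positions 7–8 → average rank (7+8)/2 = 7.5.
Ranks ≤ 7: {1, 2, 3, 4, 5, 6} → 6 values.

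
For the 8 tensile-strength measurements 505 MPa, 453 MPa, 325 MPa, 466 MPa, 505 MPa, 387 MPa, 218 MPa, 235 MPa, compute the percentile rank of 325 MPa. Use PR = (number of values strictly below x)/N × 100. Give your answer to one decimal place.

25.0

N = 8.
Strictly below 325: 2. Equal to 325: 1.
PR = 2/8 × 100 = 25.0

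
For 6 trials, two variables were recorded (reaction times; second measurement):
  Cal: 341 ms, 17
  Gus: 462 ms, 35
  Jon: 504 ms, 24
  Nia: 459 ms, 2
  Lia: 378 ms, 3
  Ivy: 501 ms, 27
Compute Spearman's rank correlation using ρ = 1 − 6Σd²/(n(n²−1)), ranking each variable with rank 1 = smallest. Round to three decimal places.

0.543

Ranks of variable 1: 1, 4, 6, 3, 2, 5
Ranks of variable 2: 3, 6, 4, 1, 2, 5
d = r₁ − r₂: -2, -2, 2, 2, 0, 0
d²: 4, 4, 4, 4, 0, 0; Σd² = 16
ρ = 1 − 6·16/(6·35) = 1 − 96/210 = 0.543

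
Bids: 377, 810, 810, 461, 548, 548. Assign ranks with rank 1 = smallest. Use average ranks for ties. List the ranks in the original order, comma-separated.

Sorted (ascending): 377, 461, 548, 548, 810, 810
The 2 values of 548 occupy positions 3–4 → average rank (3+4)/2 = 3.5.
The 2 values of 810 occupy positions 5–6 → average rank (5+6)/2 = 5.5.

1, 5.5, 5.5, 2, 3.5, 3.5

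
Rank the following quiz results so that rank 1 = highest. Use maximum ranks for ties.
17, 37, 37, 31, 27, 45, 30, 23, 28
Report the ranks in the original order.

9, 3, 3, 4, 7, 1, 5, 8, 6

Sorted (descending): 45, 37, 37, 31, 30, 28, 27, 23, 17
The 2 values of 37 occupy positions 2–3 → each gets rank 3.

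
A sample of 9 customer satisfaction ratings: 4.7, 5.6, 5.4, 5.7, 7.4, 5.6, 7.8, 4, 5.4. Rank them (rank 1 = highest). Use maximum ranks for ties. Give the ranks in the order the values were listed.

Sorted (descending): 7.8, 7.4, 5.7, 5.6, 5.6, 5.4, 5.4, 4.7, 4
The 2 values of 5.6 occupy positions 4–5 → each gets rank 5.
The 2 values of 5.4 occupy positions 6–7 → each gets rank 7.

8, 5, 7, 3, 2, 5, 1, 9, 7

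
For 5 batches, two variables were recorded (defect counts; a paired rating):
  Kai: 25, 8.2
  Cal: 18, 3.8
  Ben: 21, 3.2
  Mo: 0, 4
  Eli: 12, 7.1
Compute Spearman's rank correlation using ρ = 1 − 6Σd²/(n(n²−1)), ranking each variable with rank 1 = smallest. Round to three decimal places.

0.100

Ranks of variable 1: 5, 3, 4, 1, 2
Ranks of variable 2: 5, 2, 1, 3, 4
d = r₁ − r₂: 0, 1, 3, -2, -2
d²: 0, 1, 9, 4, 4; Σd² = 18
ρ = 1 − 6·18/(5·24) = 1 − 108/120 = 0.100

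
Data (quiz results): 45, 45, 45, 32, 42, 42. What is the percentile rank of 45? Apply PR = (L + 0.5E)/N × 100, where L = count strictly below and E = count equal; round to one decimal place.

75.0

N = 6.
Strictly below 45: 3. Equal to 45: 3.
PR = (3 + 0.5·3)/6 × 100 = 75.0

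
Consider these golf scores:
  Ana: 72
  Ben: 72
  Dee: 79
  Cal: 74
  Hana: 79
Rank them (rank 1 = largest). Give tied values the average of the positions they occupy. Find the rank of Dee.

1.5

Sorted (descending): 79, 79, 74, 72, 72
The 2 values of 79 occupy positions 1–2 → average rank (1+2)/2 = 1.5.
The 2 values of 72 occupy positions 4–5 → average rank (4+5)/2 = 4.5.
Dee has value 79 → rank 1.5.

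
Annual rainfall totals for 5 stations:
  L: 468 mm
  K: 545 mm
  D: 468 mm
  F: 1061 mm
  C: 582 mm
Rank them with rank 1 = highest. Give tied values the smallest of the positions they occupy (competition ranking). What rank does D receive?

Sorted (descending): 1061, 582, 545, 468, 468
The 2 values of 468 occupy positions 4–5 → each gets rank 4.
D has value 468 mm → rank 4.

4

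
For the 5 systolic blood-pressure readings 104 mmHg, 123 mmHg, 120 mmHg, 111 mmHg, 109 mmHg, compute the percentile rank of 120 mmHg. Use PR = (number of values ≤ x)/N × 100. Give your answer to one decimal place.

80.0

N = 5.
Strictly below 120: 3. Equal to 120: 1.
PR = 4/5 × 100 = 80.0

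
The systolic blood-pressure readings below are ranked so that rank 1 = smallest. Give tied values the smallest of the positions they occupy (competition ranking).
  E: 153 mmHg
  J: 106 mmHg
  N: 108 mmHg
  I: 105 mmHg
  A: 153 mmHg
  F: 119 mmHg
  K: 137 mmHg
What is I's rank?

1

Sorted (ascending): 105, 106, 108, 119, 137, 153, 153
The 2 values of 153 occupy positions 6–7 → each gets rank 6.
I has value 105 mmHg → rank 1.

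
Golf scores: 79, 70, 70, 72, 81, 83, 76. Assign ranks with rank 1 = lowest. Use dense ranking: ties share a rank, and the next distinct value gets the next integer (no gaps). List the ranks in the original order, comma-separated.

Sorted (ascending): 70, 70, 72, 76, 79, 81, 83
The 2 values of 70 share dense rank 1.
Remaining distinct values take the next consecutive integers.

4, 1, 1, 2, 5, 6, 3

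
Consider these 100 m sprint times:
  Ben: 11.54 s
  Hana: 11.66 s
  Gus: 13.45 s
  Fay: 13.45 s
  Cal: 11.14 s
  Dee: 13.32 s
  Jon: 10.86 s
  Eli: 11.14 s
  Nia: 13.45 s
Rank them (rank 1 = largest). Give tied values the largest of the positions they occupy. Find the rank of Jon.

9

Sorted (descending): 13.45, 13.45, 13.45, 13.32, 11.66, 11.54, 11.14, 11.14, 10.86
The 3 values of 13.45 occupy positions 1–3 → each gets rank 3.
The 2 values of 11.14 occupy positions 7–8 → each gets rank 8.
Jon has value 10.86 s → rank 9.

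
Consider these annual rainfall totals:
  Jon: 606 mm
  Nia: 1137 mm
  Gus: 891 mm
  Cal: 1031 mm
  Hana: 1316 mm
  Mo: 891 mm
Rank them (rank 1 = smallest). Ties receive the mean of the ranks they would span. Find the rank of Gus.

2.5

Sorted (ascending): 606, 891, 891, 1031, 1137, 1316
The 2 values of 891 occupy positions 2–3 → average rank (2+3)/2 = 2.5.
Gus has value 891 mm → rank 2.5.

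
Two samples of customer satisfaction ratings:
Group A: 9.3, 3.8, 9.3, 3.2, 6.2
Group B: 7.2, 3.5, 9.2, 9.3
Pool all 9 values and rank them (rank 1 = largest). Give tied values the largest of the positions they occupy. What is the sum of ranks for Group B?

20

Sorted (descending): 9.3, 9.3, 9.3, 9.2, 7.2, 6.2, 3.8, 3.5, 3.2
The 3 values of 9.3 occupy positions 1–3 → each gets rank 3.
Group B values → pooled ranks: 7.2→5, 3.5→8, 9.2→4, 9.3→3
Rank sum = 5 + 8 + 4 + 3 = 20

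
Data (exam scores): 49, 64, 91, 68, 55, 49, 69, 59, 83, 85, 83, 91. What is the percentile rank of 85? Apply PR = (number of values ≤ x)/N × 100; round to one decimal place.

83.3

N = 12.
Strictly below 85: 9. Equal to 85: 1.
PR = 10/12 × 100 = 83.3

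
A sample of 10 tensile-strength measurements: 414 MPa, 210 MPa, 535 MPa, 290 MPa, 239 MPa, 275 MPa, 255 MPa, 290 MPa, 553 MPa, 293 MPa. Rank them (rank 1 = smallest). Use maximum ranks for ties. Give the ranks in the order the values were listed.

8, 1, 9, 6, 2, 4, 3, 6, 10, 7

Sorted (ascending): 210, 239, 255, 275, 290, 290, 293, 414, 535, 553
The 2 values of 290 occupy positions 5–6 → each gets rank 6.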